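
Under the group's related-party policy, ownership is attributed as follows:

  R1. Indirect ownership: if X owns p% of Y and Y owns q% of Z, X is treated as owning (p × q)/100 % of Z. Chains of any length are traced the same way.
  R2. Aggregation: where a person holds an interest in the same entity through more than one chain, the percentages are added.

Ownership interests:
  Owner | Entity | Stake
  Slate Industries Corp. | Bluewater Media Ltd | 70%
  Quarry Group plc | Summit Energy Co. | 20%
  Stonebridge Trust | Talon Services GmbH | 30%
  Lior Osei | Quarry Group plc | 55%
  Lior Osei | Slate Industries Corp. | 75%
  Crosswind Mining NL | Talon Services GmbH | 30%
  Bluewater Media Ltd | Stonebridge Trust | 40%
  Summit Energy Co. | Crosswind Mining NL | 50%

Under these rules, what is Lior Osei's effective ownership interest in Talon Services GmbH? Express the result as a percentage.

Chain via Slate Industries Corp. → Bluewater Media Ltd → Stonebridge Trust (R1): 75% × 70% × 40% × 30% = 6.3% of Talon Services GmbH.
Chain via Quarry Group plc → Summit Energy Co. → Crosswind Mining NL (R1): 55% × 20% × 50% × 30% = 1.65% of Talon Services GmbH.
Aggregating (R2): 6.3% + 1.65% = 7.95%.

7.95%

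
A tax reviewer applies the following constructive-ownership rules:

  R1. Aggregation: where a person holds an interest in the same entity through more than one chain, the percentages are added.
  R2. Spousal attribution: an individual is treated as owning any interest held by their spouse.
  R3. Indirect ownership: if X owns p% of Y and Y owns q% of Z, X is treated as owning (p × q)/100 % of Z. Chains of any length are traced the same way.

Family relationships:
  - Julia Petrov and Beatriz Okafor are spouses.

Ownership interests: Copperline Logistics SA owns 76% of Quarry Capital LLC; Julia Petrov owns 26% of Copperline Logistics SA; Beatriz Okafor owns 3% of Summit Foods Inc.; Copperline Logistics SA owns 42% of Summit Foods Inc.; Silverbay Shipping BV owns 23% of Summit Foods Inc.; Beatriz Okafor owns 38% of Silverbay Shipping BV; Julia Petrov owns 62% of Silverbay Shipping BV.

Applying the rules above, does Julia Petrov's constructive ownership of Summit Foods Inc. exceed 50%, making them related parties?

By spousal attribution (R2), Julia Petrov is treated as also owning Beatriz Okafor's interest in Silverbay Shipping BV, giving 62% + 38% = 100%.
By spousal attribution (R2), Julia Petrov is treated as owning Beatriz Okafor's 3% interest in Summit Foods Inc.
Chain via Copperline Logistics SA (R3): 26% × 42% = 10.92% of Summit Foods Inc.
Chain via Silverbay Shipping BV (R3): 100% × 23% = 23% of Summit Foods Inc.
Direct interest in Summit Foods Inc: 3%.
Aggregating (R1): 10.92% + 23% + 3% = 36.92%.
36.92% does not exceed the 50% threshold, so Julia is not a related party to Summit Foods Inc.

No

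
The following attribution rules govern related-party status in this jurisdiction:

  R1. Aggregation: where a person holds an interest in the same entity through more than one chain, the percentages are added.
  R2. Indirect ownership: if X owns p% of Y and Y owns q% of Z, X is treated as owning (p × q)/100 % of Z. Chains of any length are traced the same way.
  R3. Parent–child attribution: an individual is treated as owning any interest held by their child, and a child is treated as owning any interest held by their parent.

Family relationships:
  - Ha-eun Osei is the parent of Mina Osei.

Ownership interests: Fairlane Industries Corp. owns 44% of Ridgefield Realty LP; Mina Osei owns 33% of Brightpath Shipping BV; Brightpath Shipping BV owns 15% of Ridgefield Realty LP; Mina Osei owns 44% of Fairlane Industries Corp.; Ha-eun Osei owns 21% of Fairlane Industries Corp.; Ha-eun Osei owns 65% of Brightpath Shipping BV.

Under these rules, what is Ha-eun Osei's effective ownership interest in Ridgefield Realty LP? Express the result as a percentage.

By parent–child attribution (R3), Ha-eun Osei is treated as also owning Mina Osei's interest in Fairlane Industries Corp, giving 21% + 44% = 65%.
By parent–child attribution (R3), Ha-eun Osei is treated as also owning Mina Osei's interest in Brightpath Shipping BV, giving 65% + 33% = 98%.
Chain via Fairlane Industries Corp. (R2): 65% × 44% = 28.6% of Ridgefield Realty LP.
Chain via Brightpath Shipping BV (R2): 98% × 15% = 14.7% of Ridgefield Realty LP.
Aggregating (R1): 28.6% + 14.7% = 43.3%.

43.3%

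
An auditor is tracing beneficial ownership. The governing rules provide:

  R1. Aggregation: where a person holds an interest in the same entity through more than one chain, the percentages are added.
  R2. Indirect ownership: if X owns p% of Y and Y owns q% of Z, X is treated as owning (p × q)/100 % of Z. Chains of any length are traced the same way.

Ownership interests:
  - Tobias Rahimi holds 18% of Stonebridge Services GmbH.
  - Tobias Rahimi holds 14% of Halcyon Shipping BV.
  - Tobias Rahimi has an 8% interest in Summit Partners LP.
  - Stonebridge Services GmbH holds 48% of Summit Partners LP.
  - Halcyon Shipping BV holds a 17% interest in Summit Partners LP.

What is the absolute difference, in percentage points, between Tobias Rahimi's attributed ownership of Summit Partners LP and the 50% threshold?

Chain via Stonebridge Services GmbH (R2): 18% × 48% = 8.64% of Summit Partners LP.
Chain via Halcyon Shipping BV (R2): 14% × 17% = 2.38% of Summit Partners LP.
Direct interest in Summit Partners LP: 8%.
Aggregating (R1): 8.64% + 2.38% + 8% = 19.02%.
19.02% falls short of the 50% threshold by 30.98 percentage points.

30.98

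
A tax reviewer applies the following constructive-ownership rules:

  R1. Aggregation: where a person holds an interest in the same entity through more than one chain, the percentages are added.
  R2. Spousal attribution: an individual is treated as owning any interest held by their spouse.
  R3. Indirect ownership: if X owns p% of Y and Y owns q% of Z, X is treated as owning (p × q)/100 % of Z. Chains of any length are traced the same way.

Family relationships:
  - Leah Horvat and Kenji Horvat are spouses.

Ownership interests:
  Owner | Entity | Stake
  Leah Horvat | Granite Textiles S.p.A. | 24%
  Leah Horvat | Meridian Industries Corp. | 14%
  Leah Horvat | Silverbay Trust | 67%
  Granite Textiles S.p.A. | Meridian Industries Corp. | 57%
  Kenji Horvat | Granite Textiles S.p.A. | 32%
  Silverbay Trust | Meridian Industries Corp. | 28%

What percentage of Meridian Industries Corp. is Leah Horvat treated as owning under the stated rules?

64.68%

By spousal attribution (R2), Leah Horvat is treated as also owning Kenji Horvat's interest in Granite Textiles S.p.A, giving 24% + 32% = 56%.
Chain via Silverbay Trust (R3): 67% × 28% = 18.76% of Meridian Industries Corp.
Chain via Granite Textiles S.p.A. (R3): 56% × 57% = 31.92% of Meridian Industries Corp.
Direct interest in Meridian Industries Corp: 14%.
Aggregating (R1): 18.76% + 31.92% + 14% = 64.68%.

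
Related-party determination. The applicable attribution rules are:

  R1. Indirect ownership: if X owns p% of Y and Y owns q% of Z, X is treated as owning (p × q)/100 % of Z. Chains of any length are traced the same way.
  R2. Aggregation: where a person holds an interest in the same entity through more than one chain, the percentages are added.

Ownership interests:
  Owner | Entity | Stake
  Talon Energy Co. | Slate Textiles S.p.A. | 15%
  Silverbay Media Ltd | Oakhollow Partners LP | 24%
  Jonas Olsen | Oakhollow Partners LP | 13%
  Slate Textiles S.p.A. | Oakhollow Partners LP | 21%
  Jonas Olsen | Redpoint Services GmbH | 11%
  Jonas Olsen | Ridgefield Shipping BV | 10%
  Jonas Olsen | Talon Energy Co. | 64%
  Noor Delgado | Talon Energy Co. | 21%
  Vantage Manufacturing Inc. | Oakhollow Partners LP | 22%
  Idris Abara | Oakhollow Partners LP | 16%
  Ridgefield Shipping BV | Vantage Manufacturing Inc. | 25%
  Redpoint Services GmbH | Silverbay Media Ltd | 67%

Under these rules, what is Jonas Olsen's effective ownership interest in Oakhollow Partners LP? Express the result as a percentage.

17.3348%

Chain via Redpoint Services GmbH → Silverbay Media Ltd (R1): 11% × 67% × 24% = 1.7688% of Oakhollow Partners LP.
Chain via Talon Energy Co. → Slate Textiles S.p.A. (R1): 64% × 15% × 21% = 2.016% of Oakhollow Partners LP.
Chain via Ridgefield Shipping BV → Vantage Manufacturing Inc. (R1): 10% × 25% × 22% = 0.55% of Oakhollow Partners LP.
Direct interest in Oakhollow Partners LP: 13%.
Aggregating (R2): 1.7688% + 2.016% + 0.55% + 13% = 17.3348%.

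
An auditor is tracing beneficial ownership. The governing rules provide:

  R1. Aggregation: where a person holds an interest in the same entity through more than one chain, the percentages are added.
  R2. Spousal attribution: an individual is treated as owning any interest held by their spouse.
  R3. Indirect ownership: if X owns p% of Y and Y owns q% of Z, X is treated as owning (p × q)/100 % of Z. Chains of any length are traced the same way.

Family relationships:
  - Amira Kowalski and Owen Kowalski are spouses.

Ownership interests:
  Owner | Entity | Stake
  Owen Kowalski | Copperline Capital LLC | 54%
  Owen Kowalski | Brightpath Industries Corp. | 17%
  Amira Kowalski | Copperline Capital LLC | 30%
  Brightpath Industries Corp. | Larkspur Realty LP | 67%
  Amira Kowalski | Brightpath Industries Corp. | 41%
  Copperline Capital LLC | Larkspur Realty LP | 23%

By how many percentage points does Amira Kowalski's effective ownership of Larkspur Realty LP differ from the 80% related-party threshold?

21.82

By spousal attribution (R2), Amira Kowalski is treated as also owning Owen Kowalski's interest in Brightpath Industries Corp, giving 41% + 17% = 58%.
By spousal attribution (R2), Amira Kowalski is treated as also owning Owen Kowalski's interest in Copperline Capital LLC, giving 30% + 54% = 84%.
Chain via Brightpath Industries Corp. (R3): 58% × 67% = 38.86% of Larkspur Realty LP.
Chain via Copperline Capital LLC (R3): 84% × 23% = 19.32% of Larkspur Realty LP.
Aggregating (R1): 38.86% + 19.32% = 58.18%.
58.18% falls short of the 80% threshold by 21.82 percentage points.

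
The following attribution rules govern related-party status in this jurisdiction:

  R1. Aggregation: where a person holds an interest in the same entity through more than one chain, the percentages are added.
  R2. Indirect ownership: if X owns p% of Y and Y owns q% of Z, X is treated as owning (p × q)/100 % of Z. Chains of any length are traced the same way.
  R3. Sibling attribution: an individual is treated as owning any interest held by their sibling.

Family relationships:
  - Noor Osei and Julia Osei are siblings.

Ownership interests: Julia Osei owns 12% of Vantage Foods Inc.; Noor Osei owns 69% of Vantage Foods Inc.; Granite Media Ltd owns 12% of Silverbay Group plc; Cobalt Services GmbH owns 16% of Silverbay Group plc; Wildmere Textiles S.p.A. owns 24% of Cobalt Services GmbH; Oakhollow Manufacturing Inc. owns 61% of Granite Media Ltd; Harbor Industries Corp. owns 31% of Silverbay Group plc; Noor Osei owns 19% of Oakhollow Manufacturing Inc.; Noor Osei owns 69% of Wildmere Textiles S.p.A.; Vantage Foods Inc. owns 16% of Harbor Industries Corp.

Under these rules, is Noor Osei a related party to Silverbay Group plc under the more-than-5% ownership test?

By sibling attribution (R3), Noor Osei is treated as also owning Julia Osei's interest in Vantage Foods Inc, giving 69% + 12% = 81%.
Chain via Vantage Foods Inc. → Harbor Industries Corp. (R2): 81% × 16% × 31% = 4.0176% of Silverbay Group plc.
Chain via Wildmere Textiles S.p.A. → Cobalt Services GmbH (R2): 69% × 24% × 16% = 2.6496% of Silverbay Group plc.
Chain via Oakhollow Manufacturing Inc. → Granite Media Ltd (R2): 19% × 61% × 12% = 1.3908% of Silverbay Group plc.
Aggregating (R1): 4.0176% + 2.6496% + 1.3908% = 8.058%.
8.058% exceeds the 5% threshold, so Noor is a related party to Silverbay Group plc.

Yes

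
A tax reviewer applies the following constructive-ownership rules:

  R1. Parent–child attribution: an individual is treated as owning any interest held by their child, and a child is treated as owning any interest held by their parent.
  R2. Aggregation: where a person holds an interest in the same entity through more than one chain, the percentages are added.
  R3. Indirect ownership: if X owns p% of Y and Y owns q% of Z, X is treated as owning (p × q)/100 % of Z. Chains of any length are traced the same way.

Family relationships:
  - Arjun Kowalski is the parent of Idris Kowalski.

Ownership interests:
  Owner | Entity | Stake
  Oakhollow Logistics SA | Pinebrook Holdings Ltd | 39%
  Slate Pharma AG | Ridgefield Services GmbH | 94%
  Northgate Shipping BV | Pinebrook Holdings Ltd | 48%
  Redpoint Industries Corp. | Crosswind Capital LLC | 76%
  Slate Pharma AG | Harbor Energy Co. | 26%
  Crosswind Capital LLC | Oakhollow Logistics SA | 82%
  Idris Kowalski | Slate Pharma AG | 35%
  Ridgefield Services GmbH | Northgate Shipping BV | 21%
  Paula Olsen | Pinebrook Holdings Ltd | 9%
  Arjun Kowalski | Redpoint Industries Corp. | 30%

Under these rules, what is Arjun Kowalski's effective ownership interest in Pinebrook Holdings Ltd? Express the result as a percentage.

10.60776%

By parent–child attribution (R1), Arjun Kowalski is treated as owning Idris Kowalski's 35% interest in Slate Pharma AG.
Chain via Redpoint Industries Corp. → Crosswind Capital LLC → Oakhollow Logistics SA (R3): 30% × 76% × 82% × 39% = 7.29144% of Pinebrook Holdings Ltd.
Chain via Slate Pharma AG → Ridgefield Services GmbH → Northgate Shipping BV (R3): 35% × 94% × 21% × 48% = 3.31632% of Pinebrook Holdings Ltd.
Aggregating (R2): 7.29144% + 3.31632% = 10.60776%.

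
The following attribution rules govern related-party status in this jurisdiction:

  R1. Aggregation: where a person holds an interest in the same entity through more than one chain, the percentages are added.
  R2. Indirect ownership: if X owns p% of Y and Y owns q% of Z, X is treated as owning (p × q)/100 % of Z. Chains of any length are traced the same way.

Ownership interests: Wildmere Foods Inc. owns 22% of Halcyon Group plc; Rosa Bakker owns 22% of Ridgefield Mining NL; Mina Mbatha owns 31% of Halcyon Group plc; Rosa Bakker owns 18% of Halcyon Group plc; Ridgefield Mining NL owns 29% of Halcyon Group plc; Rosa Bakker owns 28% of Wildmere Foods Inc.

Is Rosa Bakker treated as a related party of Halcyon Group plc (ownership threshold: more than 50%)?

No

Chain via Wildmere Foods Inc. (R2): 28% × 22% = 6.16% of Halcyon Group plc.
Chain via Ridgefield Mining NL (R2): 22% × 29% = 6.38% of Halcyon Group plc.
Direct interest in Halcyon Group plc: 18%.
Aggregating (R1): 6.16% + 6.38% + 18% = 30.54%.
30.54% does not exceed the 50% threshold, so Rosa is not a related party to Halcyon Group plc.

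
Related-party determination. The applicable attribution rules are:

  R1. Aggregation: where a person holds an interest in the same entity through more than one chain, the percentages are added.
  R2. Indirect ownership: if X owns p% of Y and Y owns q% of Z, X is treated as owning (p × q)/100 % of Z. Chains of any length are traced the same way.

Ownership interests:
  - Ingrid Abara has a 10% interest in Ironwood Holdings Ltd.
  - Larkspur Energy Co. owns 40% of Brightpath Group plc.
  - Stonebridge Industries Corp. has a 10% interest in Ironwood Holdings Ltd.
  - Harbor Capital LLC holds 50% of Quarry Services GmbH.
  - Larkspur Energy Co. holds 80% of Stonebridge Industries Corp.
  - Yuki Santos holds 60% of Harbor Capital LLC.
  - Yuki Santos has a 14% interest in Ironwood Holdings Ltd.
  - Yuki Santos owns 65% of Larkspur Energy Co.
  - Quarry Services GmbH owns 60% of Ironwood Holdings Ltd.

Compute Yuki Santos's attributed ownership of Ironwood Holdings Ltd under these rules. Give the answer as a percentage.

Chain via Larkspur Energy Co. → Stonebridge Industries Corp. (R2): 65% × 80% × 10% = 5.2% of Ironwood Holdings Ltd.
Chain via Harbor Capital LLC → Quarry Services GmbH (R2): 60% × 50% × 60% = 18% of Ironwood Holdings Ltd.
Direct interest in Ironwood Holdings Ltd: 14%.
Aggregating (R1): 5.2% + 18% + 14% = 37.2%.

37.2%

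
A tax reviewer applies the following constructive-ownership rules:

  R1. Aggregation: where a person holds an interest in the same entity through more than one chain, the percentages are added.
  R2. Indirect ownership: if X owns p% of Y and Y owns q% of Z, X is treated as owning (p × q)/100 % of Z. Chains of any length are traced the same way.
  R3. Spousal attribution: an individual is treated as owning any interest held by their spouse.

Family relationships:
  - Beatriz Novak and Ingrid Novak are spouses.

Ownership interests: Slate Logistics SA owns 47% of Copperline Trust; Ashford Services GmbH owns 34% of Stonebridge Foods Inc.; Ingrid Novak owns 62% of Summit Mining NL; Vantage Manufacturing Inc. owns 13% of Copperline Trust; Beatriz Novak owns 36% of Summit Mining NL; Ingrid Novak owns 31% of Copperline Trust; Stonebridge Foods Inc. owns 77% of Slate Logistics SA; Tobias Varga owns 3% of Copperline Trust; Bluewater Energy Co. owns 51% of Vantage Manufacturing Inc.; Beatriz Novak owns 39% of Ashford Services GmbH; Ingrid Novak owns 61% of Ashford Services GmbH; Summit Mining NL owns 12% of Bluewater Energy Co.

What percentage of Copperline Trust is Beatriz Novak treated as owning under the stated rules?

By spousal attribution (R3), Beatriz Novak is treated as also owning Ingrid Novak's interest in Summit Mining NL, giving 36% + 62% = 98%.
By spousal attribution (R3), Beatriz Novak is treated as also owning Ingrid Novak's interest in Ashford Services GmbH, giving 39% + 61% = 100%.
By spousal attribution (R3), Beatriz Novak is treated as owning Ingrid Novak's 31% interest in Copperline Trust.
Chain via Summit Mining NL → Bluewater Energy Co. → Vantage Manufacturing Inc. (R2): 98% × 12% × 51% × 13% = 0.779688% of Copperline Trust.
Chain via Ashford Services GmbH → Stonebridge Foods Inc. → Slate Logistics SA (R2): 100% × 34% × 77% × 47% = 12.3046% of Copperline Trust.
Direct interest in Copperline Trust: 31%.
Aggregating (R1): 0.779688% + 12.3046% + 31% = 44.084288%.

44.084288%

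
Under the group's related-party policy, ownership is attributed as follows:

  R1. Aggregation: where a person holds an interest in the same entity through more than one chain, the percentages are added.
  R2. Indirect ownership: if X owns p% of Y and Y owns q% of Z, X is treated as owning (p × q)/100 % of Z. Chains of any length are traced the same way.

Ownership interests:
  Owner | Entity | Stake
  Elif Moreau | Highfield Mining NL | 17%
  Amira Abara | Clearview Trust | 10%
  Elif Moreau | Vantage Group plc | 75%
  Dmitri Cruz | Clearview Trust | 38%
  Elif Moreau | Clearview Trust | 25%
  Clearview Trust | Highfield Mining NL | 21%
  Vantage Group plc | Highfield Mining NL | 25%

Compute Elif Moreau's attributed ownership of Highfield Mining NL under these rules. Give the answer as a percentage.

41%

Chain via Vantage Group plc (R2): 75% × 25% = 18.75% of Highfield Mining NL.
Chain via Clearview Trust (R2): 25% × 21% = 5.25% of Highfield Mining NL.
Direct interest in Highfield Mining NL: 17%.
Aggregating (R1): 18.75% + 5.25% + 17% = 41%.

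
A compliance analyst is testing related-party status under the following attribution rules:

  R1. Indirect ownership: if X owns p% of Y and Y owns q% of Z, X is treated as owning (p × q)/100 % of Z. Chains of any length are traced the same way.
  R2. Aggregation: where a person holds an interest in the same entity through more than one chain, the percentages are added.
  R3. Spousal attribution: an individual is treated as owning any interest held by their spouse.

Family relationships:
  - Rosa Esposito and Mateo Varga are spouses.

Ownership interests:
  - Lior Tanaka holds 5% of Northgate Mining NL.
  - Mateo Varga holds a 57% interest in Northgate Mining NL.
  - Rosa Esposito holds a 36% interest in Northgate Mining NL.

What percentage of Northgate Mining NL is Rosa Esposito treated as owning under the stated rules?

By spousal attribution (R3), Rosa Esposito is treated as also owning Mateo Varga's interest in Northgate Mining NL, giving 36% + 57% = 93%.
Direct interest in Northgate Mining NL: 93%.

93%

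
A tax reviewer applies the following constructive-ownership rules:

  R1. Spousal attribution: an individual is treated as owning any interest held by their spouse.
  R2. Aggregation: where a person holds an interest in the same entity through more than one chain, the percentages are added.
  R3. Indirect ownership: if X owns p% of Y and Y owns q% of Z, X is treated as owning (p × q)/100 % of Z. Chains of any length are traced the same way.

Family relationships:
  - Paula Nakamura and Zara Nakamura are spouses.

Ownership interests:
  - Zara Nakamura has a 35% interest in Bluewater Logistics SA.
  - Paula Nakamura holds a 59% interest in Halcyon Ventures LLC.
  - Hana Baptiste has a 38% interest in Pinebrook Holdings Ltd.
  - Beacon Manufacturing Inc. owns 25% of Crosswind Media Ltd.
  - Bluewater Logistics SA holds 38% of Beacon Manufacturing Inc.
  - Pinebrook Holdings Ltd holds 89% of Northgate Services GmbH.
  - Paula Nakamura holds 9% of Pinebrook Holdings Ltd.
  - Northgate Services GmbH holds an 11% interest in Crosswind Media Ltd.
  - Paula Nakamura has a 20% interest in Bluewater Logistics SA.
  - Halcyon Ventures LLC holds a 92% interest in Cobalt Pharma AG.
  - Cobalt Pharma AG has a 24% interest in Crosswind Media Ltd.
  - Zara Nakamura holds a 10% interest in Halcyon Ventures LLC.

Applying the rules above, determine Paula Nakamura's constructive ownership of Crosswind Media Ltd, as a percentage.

By spousal attribution (R1), Paula Nakamura is treated as also owning Zara Nakamura's interest in Halcyon Ventures LLC, giving 59% + 10% = 69%.
By spousal attribution (R1), Paula Nakamura is treated as also owning Zara Nakamura's interest in Bluewater Logistics SA, giving 20% + 35% = 55%.
Chain via Halcyon Ventures LLC → Cobalt Pharma AG (R3): 69% × 92% × 24% = 15.2352% of Crosswind Media Ltd.
Chain via Bluewater Logistics SA → Beacon Manufacturing Inc. (R3): 55% × 38% × 25% = 5.225% of Crosswind Media Ltd.
Chain via Pinebrook Holdings Ltd → Northgate Services GmbH (R3): 9% × 89% × 11% = 0.8811% of Crosswind Media Ltd.
Aggregating (R2): 15.2352% + 5.225% + 0.8811% = 21.3413%.

21.3413%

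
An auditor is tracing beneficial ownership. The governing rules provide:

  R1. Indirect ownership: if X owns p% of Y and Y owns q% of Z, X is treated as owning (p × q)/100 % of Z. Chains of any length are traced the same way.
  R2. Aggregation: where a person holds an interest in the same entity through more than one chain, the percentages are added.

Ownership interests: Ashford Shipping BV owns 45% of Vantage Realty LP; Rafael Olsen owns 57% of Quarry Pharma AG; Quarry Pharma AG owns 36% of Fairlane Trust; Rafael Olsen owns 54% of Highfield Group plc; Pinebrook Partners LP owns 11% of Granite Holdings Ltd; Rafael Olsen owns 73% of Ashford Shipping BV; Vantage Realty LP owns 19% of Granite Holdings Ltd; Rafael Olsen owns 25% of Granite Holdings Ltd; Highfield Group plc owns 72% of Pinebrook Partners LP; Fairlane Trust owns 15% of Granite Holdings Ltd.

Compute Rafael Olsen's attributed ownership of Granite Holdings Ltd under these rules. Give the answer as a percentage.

38.5963%

Chain via Ashford Shipping BV → Vantage Realty LP (R1): 73% × 45% × 19% = 6.2415% of Granite Holdings Ltd.
Chain via Highfield Group plc → Pinebrook Partners LP (R1): 54% × 72% × 11% = 4.2768% of Granite Holdings Ltd.
Chain via Quarry Pharma AG → Fairlane Trust (R1): 57% × 36% × 15% = 3.078% of Granite Holdings Ltd.
Direct interest in Granite Holdings Ltd: 25%.
Aggregating (R2): 6.2415% + 4.2768% + 3.078% + 25% = 38.5963%.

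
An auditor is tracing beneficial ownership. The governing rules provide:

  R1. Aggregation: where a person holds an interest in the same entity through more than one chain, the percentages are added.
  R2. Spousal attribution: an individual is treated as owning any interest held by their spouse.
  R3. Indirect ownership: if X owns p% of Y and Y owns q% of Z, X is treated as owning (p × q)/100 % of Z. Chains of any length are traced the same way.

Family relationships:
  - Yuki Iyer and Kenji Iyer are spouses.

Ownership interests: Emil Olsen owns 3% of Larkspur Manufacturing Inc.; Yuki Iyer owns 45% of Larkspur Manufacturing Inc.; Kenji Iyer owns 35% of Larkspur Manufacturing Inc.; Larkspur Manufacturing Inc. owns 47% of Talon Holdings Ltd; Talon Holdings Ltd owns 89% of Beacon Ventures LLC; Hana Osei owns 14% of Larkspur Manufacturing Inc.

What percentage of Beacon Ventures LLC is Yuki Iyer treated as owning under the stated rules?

33.464%

By spousal attribution (R2), Yuki Iyer is treated as also owning Kenji Iyer's interest in Larkspur Manufacturing Inc, giving 45% + 35% = 80%.
Chain via Larkspur Manufacturing Inc. → Talon Holdings Ltd (R3): 80% × 47% × 89% = 33.464% of Beacon Ventures LLC.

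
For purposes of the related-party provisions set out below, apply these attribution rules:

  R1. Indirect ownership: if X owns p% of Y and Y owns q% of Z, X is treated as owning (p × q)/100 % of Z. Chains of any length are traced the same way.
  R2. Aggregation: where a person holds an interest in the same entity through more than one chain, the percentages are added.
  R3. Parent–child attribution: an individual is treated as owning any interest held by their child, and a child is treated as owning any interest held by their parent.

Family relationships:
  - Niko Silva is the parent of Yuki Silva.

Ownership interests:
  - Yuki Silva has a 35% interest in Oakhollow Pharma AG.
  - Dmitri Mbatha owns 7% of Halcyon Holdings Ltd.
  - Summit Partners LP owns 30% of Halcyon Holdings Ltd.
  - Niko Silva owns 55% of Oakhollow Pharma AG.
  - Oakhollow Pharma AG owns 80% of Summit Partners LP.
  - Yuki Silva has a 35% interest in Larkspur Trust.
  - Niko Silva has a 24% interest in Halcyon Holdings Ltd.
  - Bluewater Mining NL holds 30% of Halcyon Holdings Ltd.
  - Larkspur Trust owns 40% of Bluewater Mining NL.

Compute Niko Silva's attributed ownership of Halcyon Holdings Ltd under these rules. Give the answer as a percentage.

By parent–child attribution (R3), Niko Silva is treated as also owning Yuki Silva's interest in Oakhollow Pharma AG, giving 55% + 35% = 90%.
By parent–child attribution (R3), Niko Silva is treated as owning Yuki Silva's 35% interest in Larkspur Trust.
Chain via Oakhollow Pharma AG → Summit Partners LP (R1): 90% × 80% × 30% = 21.6% of Halcyon Holdings Ltd.
Direct interest in Halcyon Holdings Ltd: 24%.
Chain via Larkspur Trust → Bluewater Mining NL (R1): 35% × 40% × 30% = 4.2% of Halcyon Holdings Ltd.
Aggregating (R2): 21.6% + 24% + 4.2% = 49.8%.

49.8%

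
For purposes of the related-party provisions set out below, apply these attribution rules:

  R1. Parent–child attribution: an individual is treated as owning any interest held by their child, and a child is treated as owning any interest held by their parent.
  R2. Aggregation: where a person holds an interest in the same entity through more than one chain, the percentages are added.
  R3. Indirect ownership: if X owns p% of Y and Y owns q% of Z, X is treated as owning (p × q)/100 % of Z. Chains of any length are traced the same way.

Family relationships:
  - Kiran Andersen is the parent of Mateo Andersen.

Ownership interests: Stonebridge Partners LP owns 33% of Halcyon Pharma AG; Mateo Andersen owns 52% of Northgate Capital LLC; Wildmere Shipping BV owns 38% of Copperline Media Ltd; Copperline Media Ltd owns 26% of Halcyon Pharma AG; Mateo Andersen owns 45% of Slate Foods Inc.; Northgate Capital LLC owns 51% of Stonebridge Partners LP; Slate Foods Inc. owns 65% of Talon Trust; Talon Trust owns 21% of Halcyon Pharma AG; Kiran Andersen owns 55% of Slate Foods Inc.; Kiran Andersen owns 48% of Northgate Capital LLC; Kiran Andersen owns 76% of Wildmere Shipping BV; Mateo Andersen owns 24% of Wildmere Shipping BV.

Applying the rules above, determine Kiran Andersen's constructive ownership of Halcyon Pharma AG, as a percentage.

By parent–child attribution (R1), Kiran Andersen is treated as also owning Mateo Andersen's interest in Northgate Capital LLC, giving 48% + 52% = 100%.
By parent–child attribution (R1), Kiran Andersen is treated as also owning Mateo Andersen's interest in Slate Foods Inc, giving 55% + 45% = 100%.
By parent–child attribution (R1), Kiran Andersen is treated as also owning Mateo Andersen's interest in Wildmere Shipping BV, giving 76% + 24% = 100%.
Chain via Northgate Capital LLC → Stonebridge Partners LP (R3): 100% × 51% × 33% = 16.83% of Halcyon Pharma AG.
Chain via Slate Foods Inc. → Talon Trust (R3): 100% × 65% × 21% = 13.65% of Halcyon Pharma AG.
Chain via Wildmere Shipping BV → Copperline Media Ltd (R3): 100% × 38% × 26% = 9.88% of Halcyon Pharma AG.
Aggregating (R2): 16.83% + 13.65% + 9.88% = 40.36%.

40.36%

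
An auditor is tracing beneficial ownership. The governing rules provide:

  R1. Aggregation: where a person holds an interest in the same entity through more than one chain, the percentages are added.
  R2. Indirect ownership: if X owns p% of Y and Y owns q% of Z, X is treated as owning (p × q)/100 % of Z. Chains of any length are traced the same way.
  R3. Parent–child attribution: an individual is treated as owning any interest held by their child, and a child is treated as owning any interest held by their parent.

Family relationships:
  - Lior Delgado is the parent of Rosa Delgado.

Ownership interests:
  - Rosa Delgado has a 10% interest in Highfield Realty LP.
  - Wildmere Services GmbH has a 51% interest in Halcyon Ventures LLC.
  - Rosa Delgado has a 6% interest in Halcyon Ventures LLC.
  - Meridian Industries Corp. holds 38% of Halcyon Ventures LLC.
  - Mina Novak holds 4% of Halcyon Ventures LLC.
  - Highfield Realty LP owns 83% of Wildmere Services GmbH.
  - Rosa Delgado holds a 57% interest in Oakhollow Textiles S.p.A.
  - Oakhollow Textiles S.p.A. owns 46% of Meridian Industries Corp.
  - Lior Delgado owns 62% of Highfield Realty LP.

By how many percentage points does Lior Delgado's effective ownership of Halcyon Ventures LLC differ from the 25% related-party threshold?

By parent–child attribution (R3), Lior Delgado is treated as also owning Rosa Delgado's interest in Highfield Realty LP, giving 62% + 10% = 72%.
By parent–child attribution (R3), Lior Delgado is treated as owning Rosa Delgado's 57% interest in Oakhollow Textiles S.p.A.
By parent–child attribution (R3), Lior Delgado is treated as owning Rosa Delgado's 6% interest in Halcyon Ventures LLC.
Chain via Highfield Realty LP → Wildmere Services GmbH (R2): 72% × 83% × 51% = 30.4776% of Halcyon Ventures LLC.
Chain via Oakhollow Textiles S.p.A. → Meridian Industries Corp. (R2): 57% × 46% × 38% = 9.9636% of Halcyon Ventures LLC.
Direct interest in Halcyon Ventures LLC: 6%.
Aggregating (R1): 30.4776% + 9.9636% + 6% = 46.4412%.
46.4412% exceeds the 25% threshold by 21.4412 percentage points.

21.4412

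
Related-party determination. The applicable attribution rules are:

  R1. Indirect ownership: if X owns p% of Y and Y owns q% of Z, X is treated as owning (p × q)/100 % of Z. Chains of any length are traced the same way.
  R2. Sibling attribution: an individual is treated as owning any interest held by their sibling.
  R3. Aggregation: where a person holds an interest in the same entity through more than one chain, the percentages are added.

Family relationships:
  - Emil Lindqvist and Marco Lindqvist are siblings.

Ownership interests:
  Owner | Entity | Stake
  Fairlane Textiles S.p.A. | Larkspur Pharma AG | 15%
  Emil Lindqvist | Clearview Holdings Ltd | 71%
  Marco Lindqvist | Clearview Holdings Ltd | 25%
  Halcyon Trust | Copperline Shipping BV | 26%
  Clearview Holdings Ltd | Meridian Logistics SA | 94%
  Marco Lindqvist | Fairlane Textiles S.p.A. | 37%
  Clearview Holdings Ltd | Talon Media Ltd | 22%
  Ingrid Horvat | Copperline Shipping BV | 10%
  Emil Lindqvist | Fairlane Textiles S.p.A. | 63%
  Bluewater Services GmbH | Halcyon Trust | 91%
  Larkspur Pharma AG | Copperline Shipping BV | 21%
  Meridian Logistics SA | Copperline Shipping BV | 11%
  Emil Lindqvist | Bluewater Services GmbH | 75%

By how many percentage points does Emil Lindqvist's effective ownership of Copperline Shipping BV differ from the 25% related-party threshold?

5.8214

By sibling attribution (R2), Emil Lindqvist is treated as also owning Marco Lindqvist's interest in Fairlane Textiles S.p.A, giving 63% + 37% = 100%.
By sibling attribution (R2), Emil Lindqvist is treated as also owning Marco Lindqvist's interest in Clearview Holdings Ltd, giving 71% + 25% = 96%.
Chain via Bluewater Services GmbH → Halcyon Trust (R1): 75% × 91% × 26% = 17.745% of Copperline Shipping BV.
Chain via Fairlane Textiles S.p.A. → Larkspur Pharma AG (R1): 100% × 15% × 21% = 3.15% of Copperline Shipping BV.
Chain via Clearview Holdings Ltd → Meridian Logistics SA (R1): 96% × 94% × 11% = 9.9264% of Copperline Shipping BV.
Aggregating (R3): 17.745% + 3.15% + 9.9264% = 30.8214%.
30.8214% exceeds the 25% threshold by 5.8214 percentage points.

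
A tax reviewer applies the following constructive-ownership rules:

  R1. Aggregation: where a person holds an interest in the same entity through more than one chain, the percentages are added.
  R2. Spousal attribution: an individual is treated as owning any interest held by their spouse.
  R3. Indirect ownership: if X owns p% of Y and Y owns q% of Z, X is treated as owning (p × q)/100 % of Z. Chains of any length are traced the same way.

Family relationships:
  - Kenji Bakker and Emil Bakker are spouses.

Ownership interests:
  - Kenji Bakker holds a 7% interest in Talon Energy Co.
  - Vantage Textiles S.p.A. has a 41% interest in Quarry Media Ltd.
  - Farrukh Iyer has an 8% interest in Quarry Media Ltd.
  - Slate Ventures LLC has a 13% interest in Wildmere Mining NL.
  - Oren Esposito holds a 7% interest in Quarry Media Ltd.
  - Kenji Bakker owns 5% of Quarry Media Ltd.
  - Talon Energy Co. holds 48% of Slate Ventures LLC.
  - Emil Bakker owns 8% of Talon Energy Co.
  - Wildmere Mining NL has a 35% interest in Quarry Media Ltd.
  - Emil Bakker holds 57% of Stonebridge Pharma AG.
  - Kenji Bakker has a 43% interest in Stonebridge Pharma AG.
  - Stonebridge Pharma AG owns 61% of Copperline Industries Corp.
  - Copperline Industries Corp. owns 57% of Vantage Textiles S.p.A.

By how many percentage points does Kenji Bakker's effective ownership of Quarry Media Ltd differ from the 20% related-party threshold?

By spousal attribution (R2), Kenji Bakker is treated as also owning Emil Bakker's interest in Stonebridge Pharma AG, giving 43% + 57% = 100%.
By spousal attribution (R2), Kenji Bakker is treated as also owning Emil Bakker's interest in Talon Energy Co, giving 7% + 8% = 15%.
Chain via Stonebridge Pharma AG → Copperline Industries Corp. → Vantage Textiles S.p.A. (R3): 100% × 61% × 57% × 41% = 14.2557% of Quarry Media Ltd.
Chain via Talon Energy Co. → Slate Ventures LLC → Wildmere Mining NL (R3): 15% × 48% × 13% × 35% = 0.3276% of Quarry Media Ltd.
Direct interest in Quarry Media Ltd: 5%.
Aggregating (R1): 14.2557% + 0.3276% + 5% = 19.5833%.
19.5833% falls short of the 20% threshold by 0.4167 percentage points.

0.4167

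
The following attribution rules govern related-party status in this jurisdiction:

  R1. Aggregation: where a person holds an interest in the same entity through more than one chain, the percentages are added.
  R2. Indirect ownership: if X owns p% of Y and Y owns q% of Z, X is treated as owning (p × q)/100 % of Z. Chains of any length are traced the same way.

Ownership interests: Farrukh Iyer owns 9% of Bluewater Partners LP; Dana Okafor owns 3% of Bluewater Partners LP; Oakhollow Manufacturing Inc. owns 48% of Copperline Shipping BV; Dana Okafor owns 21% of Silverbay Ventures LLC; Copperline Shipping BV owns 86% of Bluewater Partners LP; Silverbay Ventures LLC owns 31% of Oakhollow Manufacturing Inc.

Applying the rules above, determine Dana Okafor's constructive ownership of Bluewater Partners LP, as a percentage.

Chain via Silverbay Ventures LLC → Oakhollow Manufacturing Inc. → Copperline Shipping BV (R2): 21% × 31% × 48% × 86% = 2.687328% of Bluewater Partners LP.
Direct interest in Bluewater Partners LP: 3%.
Aggregating (R1): 2.687328% + 3% = 5.687328%.

5.687328%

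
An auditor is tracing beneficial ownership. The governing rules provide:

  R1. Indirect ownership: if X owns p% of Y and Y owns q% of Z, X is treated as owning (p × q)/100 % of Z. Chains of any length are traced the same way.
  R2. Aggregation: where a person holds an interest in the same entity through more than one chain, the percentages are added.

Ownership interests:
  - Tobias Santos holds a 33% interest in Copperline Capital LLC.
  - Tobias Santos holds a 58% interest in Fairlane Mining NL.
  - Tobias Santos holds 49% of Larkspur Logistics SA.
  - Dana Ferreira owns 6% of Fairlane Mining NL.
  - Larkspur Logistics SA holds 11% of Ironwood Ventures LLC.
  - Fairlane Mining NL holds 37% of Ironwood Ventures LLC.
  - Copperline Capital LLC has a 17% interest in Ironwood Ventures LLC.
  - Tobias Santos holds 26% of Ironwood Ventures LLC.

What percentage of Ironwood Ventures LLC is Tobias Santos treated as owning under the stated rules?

Chain via Larkspur Logistics SA (R1): 49% × 11% = 5.39% of Ironwood Ventures LLC.
Chain via Fairlane Mining NL (R1): 58% × 37% = 21.46% of Ironwood Ventures LLC.
Chain via Copperline Capital LLC (R1): 33% × 17% = 5.61% of Ironwood Ventures LLC.
Direct interest in Ironwood Ventures LLC: 26%.
Aggregating (R2): 5.39% + 21.46% + 5.61% + 26% = 58.46%.

58.46%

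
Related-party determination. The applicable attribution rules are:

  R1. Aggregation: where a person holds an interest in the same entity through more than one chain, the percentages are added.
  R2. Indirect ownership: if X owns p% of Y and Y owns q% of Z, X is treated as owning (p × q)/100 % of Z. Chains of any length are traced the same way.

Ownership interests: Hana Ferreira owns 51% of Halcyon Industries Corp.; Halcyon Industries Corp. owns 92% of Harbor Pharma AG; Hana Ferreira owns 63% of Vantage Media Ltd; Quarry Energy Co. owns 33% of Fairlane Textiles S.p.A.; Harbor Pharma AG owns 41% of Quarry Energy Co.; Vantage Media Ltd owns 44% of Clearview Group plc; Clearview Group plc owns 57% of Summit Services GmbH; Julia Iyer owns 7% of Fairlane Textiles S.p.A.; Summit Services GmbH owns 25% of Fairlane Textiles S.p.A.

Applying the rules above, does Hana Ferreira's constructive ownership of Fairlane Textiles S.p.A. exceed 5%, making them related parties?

Yes

Chain via Halcyon Industries Corp. → Harbor Pharma AG → Quarry Energy Co. (R2): 51% × 92% × 41% × 33% = 6.348276% of Fairlane Textiles S.p.A.
Chain via Vantage Media Ltd → Clearview Group plc → Summit Services GmbH (R2): 63% × 44% × 57% × 25% = 3.9501% of Fairlane Textiles S.p.A.
Aggregating (R1): 6.348276% + 3.9501% = 10.298376%.
10.298376% exceeds the 5% threshold, so Hana is a related party to Fairlane Textiles S.p.A.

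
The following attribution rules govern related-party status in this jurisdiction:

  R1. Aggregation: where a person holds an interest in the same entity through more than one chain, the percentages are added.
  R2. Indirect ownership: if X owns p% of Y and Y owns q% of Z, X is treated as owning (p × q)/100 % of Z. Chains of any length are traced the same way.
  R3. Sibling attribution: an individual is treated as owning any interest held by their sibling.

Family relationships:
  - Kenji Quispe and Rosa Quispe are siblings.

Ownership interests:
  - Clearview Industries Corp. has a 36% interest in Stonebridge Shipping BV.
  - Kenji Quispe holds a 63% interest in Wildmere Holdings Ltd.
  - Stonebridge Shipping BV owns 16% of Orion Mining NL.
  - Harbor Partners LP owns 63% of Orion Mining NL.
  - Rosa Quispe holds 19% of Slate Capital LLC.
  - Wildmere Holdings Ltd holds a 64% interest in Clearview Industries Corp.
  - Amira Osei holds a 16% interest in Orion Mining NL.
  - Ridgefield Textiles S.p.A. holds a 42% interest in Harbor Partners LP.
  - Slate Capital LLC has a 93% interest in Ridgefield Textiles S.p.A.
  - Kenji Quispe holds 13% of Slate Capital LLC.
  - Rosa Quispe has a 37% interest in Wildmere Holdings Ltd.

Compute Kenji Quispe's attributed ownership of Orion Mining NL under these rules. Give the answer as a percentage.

11.560896%

By sibling attribution (R3), Kenji Quispe is treated as also owning Rosa Quispe's interest in Slate Capital LLC, giving 13% + 19% = 32%.
By sibling attribution (R3), Kenji Quispe is treated as also owning Rosa Quispe's interest in Wildmere Holdings Ltd, giving 63% + 37% = 100%.
Chain via Slate Capital LLC → Ridgefield Textiles S.p.A. → Harbor Partners LP (R2): 32% × 93% × 42% × 63% = 7.874496% of Orion Mining NL.
Chain via Wildmere Holdings Ltd → Clearview Industries Corp. → Stonebridge Shipping BV (R2): 100% × 64% × 36% × 16% = 3.6864% of Orion Mining NL.
Aggregating (R1): 7.874496% + 3.6864% = 11.560896%.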